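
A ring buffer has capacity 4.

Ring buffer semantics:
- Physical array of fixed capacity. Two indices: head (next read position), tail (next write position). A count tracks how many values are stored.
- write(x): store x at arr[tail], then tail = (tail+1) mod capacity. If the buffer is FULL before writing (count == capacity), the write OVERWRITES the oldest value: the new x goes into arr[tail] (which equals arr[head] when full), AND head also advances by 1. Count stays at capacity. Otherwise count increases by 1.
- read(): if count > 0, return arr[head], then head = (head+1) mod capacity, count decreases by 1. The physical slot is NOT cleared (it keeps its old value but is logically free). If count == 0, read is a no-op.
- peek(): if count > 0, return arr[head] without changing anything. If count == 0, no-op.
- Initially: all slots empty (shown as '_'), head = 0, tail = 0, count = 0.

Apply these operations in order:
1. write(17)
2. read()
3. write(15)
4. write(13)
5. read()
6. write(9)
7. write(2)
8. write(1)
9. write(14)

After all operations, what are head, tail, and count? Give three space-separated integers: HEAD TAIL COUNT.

Answer: 3 3 4

Derivation:
After op 1 (write(17)): arr=[17 _ _ _] head=0 tail=1 count=1
After op 2 (read()): arr=[17 _ _ _] head=1 tail=1 count=0
After op 3 (write(15)): arr=[17 15 _ _] head=1 tail=2 count=1
After op 4 (write(13)): arr=[17 15 13 _] head=1 tail=3 count=2
After op 5 (read()): arr=[17 15 13 _] head=2 tail=3 count=1
After op 6 (write(9)): arr=[17 15 13 9] head=2 tail=0 count=2
After op 7 (write(2)): arr=[2 15 13 9] head=2 tail=1 count=3
After op 8 (write(1)): arr=[2 1 13 9] head=2 tail=2 count=4
After op 9 (write(14)): arr=[2 1 14 9] head=3 tail=3 count=4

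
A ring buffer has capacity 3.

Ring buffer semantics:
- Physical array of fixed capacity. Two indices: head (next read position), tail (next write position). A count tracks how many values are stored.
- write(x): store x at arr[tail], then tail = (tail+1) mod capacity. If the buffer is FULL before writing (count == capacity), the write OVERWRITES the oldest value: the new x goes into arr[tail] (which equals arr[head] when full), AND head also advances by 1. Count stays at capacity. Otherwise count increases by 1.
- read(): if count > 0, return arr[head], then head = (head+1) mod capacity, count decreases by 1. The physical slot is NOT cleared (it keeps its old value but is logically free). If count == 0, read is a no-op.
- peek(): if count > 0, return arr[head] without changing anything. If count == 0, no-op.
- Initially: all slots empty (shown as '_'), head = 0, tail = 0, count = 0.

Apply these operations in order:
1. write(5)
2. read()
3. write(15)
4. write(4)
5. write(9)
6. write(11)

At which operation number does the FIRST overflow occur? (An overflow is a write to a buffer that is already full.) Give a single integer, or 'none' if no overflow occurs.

Answer: 6

Derivation:
After op 1 (write(5)): arr=[5 _ _] head=0 tail=1 count=1
After op 2 (read()): arr=[5 _ _] head=1 tail=1 count=0
After op 3 (write(15)): arr=[5 15 _] head=1 tail=2 count=1
After op 4 (write(4)): arr=[5 15 4] head=1 tail=0 count=2
After op 5 (write(9)): arr=[9 15 4] head=1 tail=1 count=3
After op 6 (write(11)): arr=[9 11 4] head=2 tail=2 count=3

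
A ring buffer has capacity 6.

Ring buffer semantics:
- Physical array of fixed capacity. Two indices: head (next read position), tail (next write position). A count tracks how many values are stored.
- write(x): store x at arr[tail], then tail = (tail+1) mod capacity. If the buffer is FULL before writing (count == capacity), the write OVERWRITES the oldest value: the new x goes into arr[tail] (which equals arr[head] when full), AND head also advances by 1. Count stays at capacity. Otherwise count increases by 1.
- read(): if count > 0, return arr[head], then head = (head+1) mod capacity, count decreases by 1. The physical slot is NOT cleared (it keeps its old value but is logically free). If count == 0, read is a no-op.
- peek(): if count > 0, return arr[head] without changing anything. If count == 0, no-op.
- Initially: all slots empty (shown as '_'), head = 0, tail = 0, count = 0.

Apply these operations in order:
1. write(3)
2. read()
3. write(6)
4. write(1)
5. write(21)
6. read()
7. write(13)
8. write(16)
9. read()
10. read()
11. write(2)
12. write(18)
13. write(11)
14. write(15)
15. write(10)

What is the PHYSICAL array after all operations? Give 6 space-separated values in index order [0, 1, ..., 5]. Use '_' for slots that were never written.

After op 1 (write(3)): arr=[3 _ _ _ _ _] head=0 tail=1 count=1
After op 2 (read()): arr=[3 _ _ _ _ _] head=1 tail=1 count=0
After op 3 (write(6)): arr=[3 6 _ _ _ _] head=1 tail=2 count=1
After op 4 (write(1)): arr=[3 6 1 _ _ _] head=1 tail=3 count=2
After op 5 (write(21)): arr=[3 6 1 21 _ _] head=1 tail=4 count=3
After op 6 (read()): arr=[3 6 1 21 _ _] head=2 tail=4 count=2
After op 7 (write(13)): arr=[3 6 1 21 13 _] head=2 tail=5 count=3
After op 8 (write(16)): arr=[3 6 1 21 13 16] head=2 tail=0 count=4
After op 9 (read()): arr=[3 6 1 21 13 16] head=3 tail=0 count=3
After op 10 (read()): arr=[3 6 1 21 13 16] head=4 tail=0 count=2
After op 11 (write(2)): arr=[2 6 1 21 13 16] head=4 tail=1 count=3
After op 12 (write(18)): arr=[2 18 1 21 13 16] head=4 tail=2 count=4
After op 13 (write(11)): arr=[2 18 11 21 13 16] head=4 tail=3 count=5
After op 14 (write(15)): arr=[2 18 11 15 13 16] head=4 tail=4 count=6
After op 15 (write(10)): arr=[2 18 11 15 10 16] head=5 tail=5 count=6

Answer: 2 18 11 15 10 16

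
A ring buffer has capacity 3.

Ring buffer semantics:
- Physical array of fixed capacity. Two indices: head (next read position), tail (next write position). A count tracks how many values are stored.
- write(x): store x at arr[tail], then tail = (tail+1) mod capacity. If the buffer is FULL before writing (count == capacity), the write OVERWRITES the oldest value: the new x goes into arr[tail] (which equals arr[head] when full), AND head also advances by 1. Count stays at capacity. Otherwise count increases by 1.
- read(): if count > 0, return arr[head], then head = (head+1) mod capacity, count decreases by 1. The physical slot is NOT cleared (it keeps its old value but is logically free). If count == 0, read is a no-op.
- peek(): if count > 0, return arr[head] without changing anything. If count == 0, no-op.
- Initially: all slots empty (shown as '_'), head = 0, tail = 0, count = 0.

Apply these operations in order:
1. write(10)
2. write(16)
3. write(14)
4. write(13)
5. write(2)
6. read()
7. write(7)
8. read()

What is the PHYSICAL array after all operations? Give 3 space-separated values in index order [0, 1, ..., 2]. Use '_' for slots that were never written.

Answer: 13 2 7

Derivation:
After op 1 (write(10)): arr=[10 _ _] head=0 tail=1 count=1
After op 2 (write(16)): arr=[10 16 _] head=0 tail=2 count=2
After op 3 (write(14)): arr=[10 16 14] head=0 tail=0 count=3
After op 4 (write(13)): arr=[13 16 14] head=1 tail=1 count=3
After op 5 (write(2)): arr=[13 2 14] head=2 tail=2 count=3
After op 6 (read()): arr=[13 2 14] head=0 tail=2 count=2
After op 7 (write(7)): arr=[13 2 7] head=0 tail=0 count=3
After op 8 (read()): arr=[13 2 7] head=1 tail=0 count=2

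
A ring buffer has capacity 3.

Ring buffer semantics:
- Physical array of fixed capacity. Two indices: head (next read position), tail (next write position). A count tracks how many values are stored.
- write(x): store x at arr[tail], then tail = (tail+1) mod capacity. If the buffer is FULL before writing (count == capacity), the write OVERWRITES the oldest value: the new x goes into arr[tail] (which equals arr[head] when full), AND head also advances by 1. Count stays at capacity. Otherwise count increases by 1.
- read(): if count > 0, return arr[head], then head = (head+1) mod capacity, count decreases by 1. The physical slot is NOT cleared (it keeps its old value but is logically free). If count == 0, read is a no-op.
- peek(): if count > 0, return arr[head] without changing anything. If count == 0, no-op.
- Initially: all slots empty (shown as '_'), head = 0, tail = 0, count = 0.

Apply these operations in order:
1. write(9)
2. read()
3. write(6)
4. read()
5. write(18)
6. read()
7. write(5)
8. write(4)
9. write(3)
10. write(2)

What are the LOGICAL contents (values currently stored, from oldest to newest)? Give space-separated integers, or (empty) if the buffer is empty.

After op 1 (write(9)): arr=[9 _ _] head=0 tail=1 count=1
After op 2 (read()): arr=[9 _ _] head=1 tail=1 count=0
After op 3 (write(6)): arr=[9 6 _] head=1 tail=2 count=1
After op 4 (read()): arr=[9 6 _] head=2 tail=2 count=0
After op 5 (write(18)): arr=[9 6 18] head=2 tail=0 count=1
After op 6 (read()): arr=[9 6 18] head=0 tail=0 count=0
After op 7 (write(5)): arr=[5 6 18] head=0 tail=1 count=1
After op 8 (write(4)): arr=[5 4 18] head=0 tail=2 count=2
After op 9 (write(3)): arr=[5 4 3] head=0 tail=0 count=3
After op 10 (write(2)): arr=[2 4 3] head=1 tail=1 count=3

Answer: 4 3 2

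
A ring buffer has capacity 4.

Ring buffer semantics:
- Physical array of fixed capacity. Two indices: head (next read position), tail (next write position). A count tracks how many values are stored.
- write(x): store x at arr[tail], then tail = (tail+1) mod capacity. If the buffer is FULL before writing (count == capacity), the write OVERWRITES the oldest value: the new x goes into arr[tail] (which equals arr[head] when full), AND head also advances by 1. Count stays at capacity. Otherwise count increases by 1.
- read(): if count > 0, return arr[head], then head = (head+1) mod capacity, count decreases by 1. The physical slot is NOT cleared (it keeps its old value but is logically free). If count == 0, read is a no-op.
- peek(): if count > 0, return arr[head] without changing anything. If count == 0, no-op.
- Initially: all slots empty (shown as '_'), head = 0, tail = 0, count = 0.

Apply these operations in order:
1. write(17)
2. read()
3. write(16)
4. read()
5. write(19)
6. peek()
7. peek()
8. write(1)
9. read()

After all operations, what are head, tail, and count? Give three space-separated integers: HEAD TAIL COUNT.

Answer: 3 0 1

Derivation:
After op 1 (write(17)): arr=[17 _ _ _] head=0 tail=1 count=1
After op 2 (read()): arr=[17 _ _ _] head=1 tail=1 count=0
After op 3 (write(16)): arr=[17 16 _ _] head=1 tail=2 count=1
After op 4 (read()): arr=[17 16 _ _] head=2 tail=2 count=0
After op 5 (write(19)): arr=[17 16 19 _] head=2 tail=3 count=1
After op 6 (peek()): arr=[17 16 19 _] head=2 tail=3 count=1
After op 7 (peek()): arr=[17 16 19 _] head=2 tail=3 count=1
After op 8 (write(1)): arr=[17 16 19 1] head=2 tail=0 count=2
After op 9 (read()): arr=[17 16 19 1] head=3 tail=0 count=1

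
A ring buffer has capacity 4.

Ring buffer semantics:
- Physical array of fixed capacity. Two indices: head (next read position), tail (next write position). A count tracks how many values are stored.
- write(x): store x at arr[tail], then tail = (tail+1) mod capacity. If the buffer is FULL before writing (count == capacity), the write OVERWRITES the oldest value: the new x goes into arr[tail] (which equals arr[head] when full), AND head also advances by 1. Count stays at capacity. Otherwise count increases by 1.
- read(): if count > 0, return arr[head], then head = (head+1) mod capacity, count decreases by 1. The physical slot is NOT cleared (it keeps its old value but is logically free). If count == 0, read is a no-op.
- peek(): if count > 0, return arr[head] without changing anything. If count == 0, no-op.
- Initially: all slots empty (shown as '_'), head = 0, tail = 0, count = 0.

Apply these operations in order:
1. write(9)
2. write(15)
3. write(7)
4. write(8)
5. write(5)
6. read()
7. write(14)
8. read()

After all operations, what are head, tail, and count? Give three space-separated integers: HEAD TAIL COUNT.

After op 1 (write(9)): arr=[9 _ _ _] head=0 tail=1 count=1
After op 2 (write(15)): arr=[9 15 _ _] head=0 tail=2 count=2
After op 3 (write(7)): arr=[9 15 7 _] head=0 tail=3 count=3
After op 4 (write(8)): arr=[9 15 7 8] head=0 tail=0 count=4
After op 5 (write(5)): arr=[5 15 7 8] head=1 tail=1 count=4
After op 6 (read()): arr=[5 15 7 8] head=2 tail=1 count=3
After op 7 (write(14)): arr=[5 14 7 8] head=2 tail=2 count=4
After op 8 (read()): arr=[5 14 7 8] head=3 tail=2 count=3

Answer: 3 2 3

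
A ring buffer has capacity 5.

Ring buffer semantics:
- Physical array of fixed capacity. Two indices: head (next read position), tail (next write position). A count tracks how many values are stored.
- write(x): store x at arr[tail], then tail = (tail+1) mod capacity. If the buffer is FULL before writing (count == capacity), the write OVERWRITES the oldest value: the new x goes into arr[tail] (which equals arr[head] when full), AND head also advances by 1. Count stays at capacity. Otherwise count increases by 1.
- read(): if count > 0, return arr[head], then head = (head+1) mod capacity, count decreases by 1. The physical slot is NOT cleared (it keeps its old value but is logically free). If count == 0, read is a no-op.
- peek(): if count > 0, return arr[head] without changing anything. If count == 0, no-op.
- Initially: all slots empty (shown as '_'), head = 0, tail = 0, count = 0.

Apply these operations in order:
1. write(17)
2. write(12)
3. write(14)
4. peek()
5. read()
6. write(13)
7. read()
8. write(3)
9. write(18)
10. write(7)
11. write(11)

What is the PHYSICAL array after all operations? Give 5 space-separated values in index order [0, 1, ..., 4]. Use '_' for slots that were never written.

After op 1 (write(17)): arr=[17 _ _ _ _] head=0 tail=1 count=1
After op 2 (write(12)): arr=[17 12 _ _ _] head=0 tail=2 count=2
After op 3 (write(14)): arr=[17 12 14 _ _] head=0 tail=3 count=3
After op 4 (peek()): arr=[17 12 14 _ _] head=0 tail=3 count=3
After op 5 (read()): arr=[17 12 14 _ _] head=1 tail=3 count=2
After op 6 (write(13)): arr=[17 12 14 13 _] head=1 tail=4 count=3
After op 7 (read()): arr=[17 12 14 13 _] head=2 tail=4 count=2
After op 8 (write(3)): arr=[17 12 14 13 3] head=2 tail=0 count=3
After op 9 (write(18)): arr=[18 12 14 13 3] head=2 tail=1 count=4
After op 10 (write(7)): arr=[18 7 14 13 3] head=2 tail=2 count=5
After op 11 (write(11)): arr=[18 7 11 13 3] head=3 tail=3 count=5

Answer: 18 7 11 13 3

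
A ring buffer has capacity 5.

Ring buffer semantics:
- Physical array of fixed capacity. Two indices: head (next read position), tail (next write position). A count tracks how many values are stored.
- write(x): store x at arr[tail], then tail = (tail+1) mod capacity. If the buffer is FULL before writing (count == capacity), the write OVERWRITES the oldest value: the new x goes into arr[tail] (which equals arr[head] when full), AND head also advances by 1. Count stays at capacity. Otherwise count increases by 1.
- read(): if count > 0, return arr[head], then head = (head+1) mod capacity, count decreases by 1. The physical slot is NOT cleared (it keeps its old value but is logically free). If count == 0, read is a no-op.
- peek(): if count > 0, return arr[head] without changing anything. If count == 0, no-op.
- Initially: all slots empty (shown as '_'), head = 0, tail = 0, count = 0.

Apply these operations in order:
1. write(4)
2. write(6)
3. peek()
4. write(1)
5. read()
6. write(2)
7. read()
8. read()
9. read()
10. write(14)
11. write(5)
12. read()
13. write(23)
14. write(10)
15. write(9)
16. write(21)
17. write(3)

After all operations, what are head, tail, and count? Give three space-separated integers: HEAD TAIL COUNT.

After op 1 (write(4)): arr=[4 _ _ _ _] head=0 tail=1 count=1
After op 2 (write(6)): arr=[4 6 _ _ _] head=0 tail=2 count=2
After op 3 (peek()): arr=[4 6 _ _ _] head=0 tail=2 count=2
After op 4 (write(1)): arr=[4 6 1 _ _] head=0 tail=3 count=3
After op 5 (read()): arr=[4 6 1 _ _] head=1 tail=3 count=2
After op 6 (write(2)): arr=[4 6 1 2 _] head=1 tail=4 count=3
After op 7 (read()): arr=[4 6 1 2 _] head=2 tail=4 count=2
After op 8 (read()): arr=[4 6 1 2 _] head=3 tail=4 count=1
After op 9 (read()): arr=[4 6 1 2 _] head=4 tail=4 count=0
After op 10 (write(14)): arr=[4 6 1 2 14] head=4 tail=0 count=1
After op 11 (write(5)): arr=[5 6 1 2 14] head=4 tail=1 count=2
After op 12 (read()): arr=[5 6 1 2 14] head=0 tail=1 count=1
After op 13 (write(23)): arr=[5 23 1 2 14] head=0 tail=2 count=2
After op 14 (write(10)): arr=[5 23 10 2 14] head=0 tail=3 count=3
After op 15 (write(9)): arr=[5 23 10 9 14] head=0 tail=4 count=4
After op 16 (write(21)): arr=[5 23 10 9 21] head=0 tail=0 count=5
After op 17 (write(3)): arr=[3 23 10 9 21] head=1 tail=1 count=5

Answer: 1 1 5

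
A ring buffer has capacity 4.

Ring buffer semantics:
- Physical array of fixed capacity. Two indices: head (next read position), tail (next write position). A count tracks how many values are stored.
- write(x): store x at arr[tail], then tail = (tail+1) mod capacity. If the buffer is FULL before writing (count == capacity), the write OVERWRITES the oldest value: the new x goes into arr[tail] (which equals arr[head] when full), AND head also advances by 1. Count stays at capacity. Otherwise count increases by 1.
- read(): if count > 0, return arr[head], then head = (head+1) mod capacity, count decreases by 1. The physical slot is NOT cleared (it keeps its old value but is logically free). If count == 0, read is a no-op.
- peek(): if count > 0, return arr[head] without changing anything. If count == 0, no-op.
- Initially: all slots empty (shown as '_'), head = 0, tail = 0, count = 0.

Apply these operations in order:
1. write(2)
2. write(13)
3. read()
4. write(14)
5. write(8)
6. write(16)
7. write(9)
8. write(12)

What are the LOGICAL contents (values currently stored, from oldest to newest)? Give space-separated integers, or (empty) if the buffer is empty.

Answer: 8 16 9 12

Derivation:
After op 1 (write(2)): arr=[2 _ _ _] head=0 tail=1 count=1
After op 2 (write(13)): arr=[2 13 _ _] head=0 tail=2 count=2
After op 3 (read()): arr=[2 13 _ _] head=1 tail=2 count=1
After op 4 (write(14)): arr=[2 13 14 _] head=1 tail=3 count=2
After op 5 (write(8)): arr=[2 13 14 8] head=1 tail=0 count=3
After op 6 (write(16)): arr=[16 13 14 8] head=1 tail=1 count=4
After op 7 (write(9)): arr=[16 9 14 8] head=2 tail=2 count=4
After op 8 (write(12)): arr=[16 9 12 8] head=3 tail=3 count=4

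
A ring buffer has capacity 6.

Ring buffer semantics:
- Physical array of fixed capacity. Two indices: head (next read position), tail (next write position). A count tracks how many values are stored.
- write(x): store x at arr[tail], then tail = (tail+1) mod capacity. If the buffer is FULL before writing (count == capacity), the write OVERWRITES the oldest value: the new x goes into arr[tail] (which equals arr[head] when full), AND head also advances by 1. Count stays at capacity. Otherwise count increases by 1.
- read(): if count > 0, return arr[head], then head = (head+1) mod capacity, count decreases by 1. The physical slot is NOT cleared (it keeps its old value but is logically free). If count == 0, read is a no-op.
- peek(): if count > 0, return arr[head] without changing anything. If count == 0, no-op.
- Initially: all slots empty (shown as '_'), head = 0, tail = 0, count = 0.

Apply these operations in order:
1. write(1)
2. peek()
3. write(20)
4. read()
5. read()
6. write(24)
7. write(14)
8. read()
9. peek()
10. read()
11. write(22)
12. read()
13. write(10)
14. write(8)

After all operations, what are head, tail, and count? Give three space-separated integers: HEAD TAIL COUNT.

After op 1 (write(1)): arr=[1 _ _ _ _ _] head=0 tail=1 count=1
After op 2 (peek()): arr=[1 _ _ _ _ _] head=0 tail=1 count=1
After op 3 (write(20)): arr=[1 20 _ _ _ _] head=0 tail=2 count=2
After op 4 (read()): arr=[1 20 _ _ _ _] head=1 tail=2 count=1
After op 5 (read()): arr=[1 20 _ _ _ _] head=2 tail=2 count=0
After op 6 (write(24)): arr=[1 20 24 _ _ _] head=2 tail=3 count=1
After op 7 (write(14)): arr=[1 20 24 14 _ _] head=2 tail=4 count=2
After op 8 (read()): arr=[1 20 24 14 _ _] head=3 tail=4 count=1
After op 9 (peek()): arr=[1 20 24 14 _ _] head=3 tail=4 count=1
After op 10 (read()): arr=[1 20 24 14 _ _] head=4 tail=4 count=0
After op 11 (write(22)): arr=[1 20 24 14 22 _] head=4 tail=5 count=1
After op 12 (read()): arr=[1 20 24 14 22 _] head=5 tail=5 count=0
After op 13 (write(10)): arr=[1 20 24 14 22 10] head=5 tail=0 count=1
After op 14 (write(8)): arr=[8 20 24 14 22 10] head=5 tail=1 count=2

Answer: 5 1 2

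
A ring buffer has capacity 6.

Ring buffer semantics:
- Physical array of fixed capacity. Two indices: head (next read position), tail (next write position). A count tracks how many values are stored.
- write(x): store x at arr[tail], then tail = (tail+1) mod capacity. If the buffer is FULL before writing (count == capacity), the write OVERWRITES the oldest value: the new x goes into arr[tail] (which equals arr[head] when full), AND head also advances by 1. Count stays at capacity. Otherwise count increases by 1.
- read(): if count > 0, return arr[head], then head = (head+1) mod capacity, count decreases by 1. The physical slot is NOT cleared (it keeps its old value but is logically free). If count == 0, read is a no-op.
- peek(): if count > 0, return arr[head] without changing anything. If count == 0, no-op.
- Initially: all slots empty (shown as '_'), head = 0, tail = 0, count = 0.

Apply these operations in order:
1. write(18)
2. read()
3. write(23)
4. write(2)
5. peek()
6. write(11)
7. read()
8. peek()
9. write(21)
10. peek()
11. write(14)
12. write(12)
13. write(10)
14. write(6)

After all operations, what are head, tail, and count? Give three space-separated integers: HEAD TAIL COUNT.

After op 1 (write(18)): arr=[18 _ _ _ _ _] head=0 tail=1 count=1
After op 2 (read()): arr=[18 _ _ _ _ _] head=1 tail=1 count=0
After op 3 (write(23)): arr=[18 23 _ _ _ _] head=1 tail=2 count=1
After op 4 (write(2)): arr=[18 23 2 _ _ _] head=1 tail=3 count=2
After op 5 (peek()): arr=[18 23 2 _ _ _] head=1 tail=3 count=2
After op 6 (write(11)): arr=[18 23 2 11 _ _] head=1 tail=4 count=3
After op 7 (read()): arr=[18 23 2 11 _ _] head=2 tail=4 count=2
After op 8 (peek()): arr=[18 23 2 11 _ _] head=2 tail=4 count=2
After op 9 (write(21)): arr=[18 23 2 11 21 _] head=2 tail=5 count=3
After op 10 (peek()): arr=[18 23 2 11 21 _] head=2 tail=5 count=3
After op 11 (write(14)): arr=[18 23 2 11 21 14] head=2 tail=0 count=4
After op 12 (write(12)): arr=[12 23 2 11 21 14] head=2 tail=1 count=5
After op 13 (write(10)): arr=[12 10 2 11 21 14] head=2 tail=2 count=6
After op 14 (write(6)): arr=[12 10 6 11 21 14] head=3 tail=3 count=6

Answer: 3 3 6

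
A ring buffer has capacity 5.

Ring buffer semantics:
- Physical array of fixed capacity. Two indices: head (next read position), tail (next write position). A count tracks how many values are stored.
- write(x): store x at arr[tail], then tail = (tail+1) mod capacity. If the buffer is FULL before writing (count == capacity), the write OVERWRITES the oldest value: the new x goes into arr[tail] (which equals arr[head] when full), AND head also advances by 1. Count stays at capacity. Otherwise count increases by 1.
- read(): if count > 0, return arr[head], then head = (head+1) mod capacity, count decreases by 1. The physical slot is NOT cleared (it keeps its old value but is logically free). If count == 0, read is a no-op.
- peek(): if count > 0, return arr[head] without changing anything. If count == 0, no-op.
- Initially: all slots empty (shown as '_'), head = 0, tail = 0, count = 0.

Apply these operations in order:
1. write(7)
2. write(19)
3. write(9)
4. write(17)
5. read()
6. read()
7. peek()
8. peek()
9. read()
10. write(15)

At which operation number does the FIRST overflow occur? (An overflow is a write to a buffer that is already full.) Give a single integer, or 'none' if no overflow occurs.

Answer: none

Derivation:
After op 1 (write(7)): arr=[7 _ _ _ _] head=0 tail=1 count=1
After op 2 (write(19)): arr=[7 19 _ _ _] head=0 tail=2 count=2
After op 3 (write(9)): arr=[7 19 9 _ _] head=0 tail=3 count=3
After op 4 (write(17)): arr=[7 19 9 17 _] head=0 tail=4 count=4
After op 5 (read()): arr=[7 19 9 17 _] head=1 tail=4 count=3
After op 6 (read()): arr=[7 19 9 17 _] head=2 tail=4 count=2
After op 7 (peek()): arr=[7 19 9 17 _] head=2 tail=4 count=2
After op 8 (peek()): arr=[7 19 9 17 _] head=2 tail=4 count=2
After op 9 (read()): arr=[7 19 9 17 _] head=3 tail=4 count=1
After op 10 (write(15)): arr=[7 19 9 17 15] head=3 tail=0 count=2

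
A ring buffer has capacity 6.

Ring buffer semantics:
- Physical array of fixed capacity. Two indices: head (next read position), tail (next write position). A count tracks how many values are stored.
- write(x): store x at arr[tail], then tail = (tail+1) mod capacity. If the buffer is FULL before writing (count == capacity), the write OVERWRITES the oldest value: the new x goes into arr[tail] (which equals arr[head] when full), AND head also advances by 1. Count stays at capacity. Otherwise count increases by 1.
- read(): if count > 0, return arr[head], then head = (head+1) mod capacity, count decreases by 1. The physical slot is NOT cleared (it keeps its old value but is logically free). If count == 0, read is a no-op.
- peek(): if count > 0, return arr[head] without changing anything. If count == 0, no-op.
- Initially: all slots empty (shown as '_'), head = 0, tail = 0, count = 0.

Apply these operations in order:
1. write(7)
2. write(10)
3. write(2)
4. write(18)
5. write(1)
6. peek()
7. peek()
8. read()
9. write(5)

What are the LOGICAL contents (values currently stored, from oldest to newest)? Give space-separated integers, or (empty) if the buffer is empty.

Answer: 10 2 18 1 5

Derivation:
After op 1 (write(7)): arr=[7 _ _ _ _ _] head=0 tail=1 count=1
After op 2 (write(10)): arr=[7 10 _ _ _ _] head=0 tail=2 count=2
After op 3 (write(2)): arr=[7 10 2 _ _ _] head=0 tail=3 count=3
After op 4 (write(18)): arr=[7 10 2 18 _ _] head=0 tail=4 count=4
After op 5 (write(1)): arr=[7 10 2 18 1 _] head=0 tail=5 count=5
After op 6 (peek()): arr=[7 10 2 18 1 _] head=0 tail=5 count=5
After op 7 (peek()): arr=[7 10 2 18 1 _] head=0 tail=5 count=5
After op 8 (read()): arr=[7 10 2 18 1 _] head=1 tail=5 count=4
After op 9 (write(5)): arr=[7 10 2 18 1 5] head=1 tail=0 count=5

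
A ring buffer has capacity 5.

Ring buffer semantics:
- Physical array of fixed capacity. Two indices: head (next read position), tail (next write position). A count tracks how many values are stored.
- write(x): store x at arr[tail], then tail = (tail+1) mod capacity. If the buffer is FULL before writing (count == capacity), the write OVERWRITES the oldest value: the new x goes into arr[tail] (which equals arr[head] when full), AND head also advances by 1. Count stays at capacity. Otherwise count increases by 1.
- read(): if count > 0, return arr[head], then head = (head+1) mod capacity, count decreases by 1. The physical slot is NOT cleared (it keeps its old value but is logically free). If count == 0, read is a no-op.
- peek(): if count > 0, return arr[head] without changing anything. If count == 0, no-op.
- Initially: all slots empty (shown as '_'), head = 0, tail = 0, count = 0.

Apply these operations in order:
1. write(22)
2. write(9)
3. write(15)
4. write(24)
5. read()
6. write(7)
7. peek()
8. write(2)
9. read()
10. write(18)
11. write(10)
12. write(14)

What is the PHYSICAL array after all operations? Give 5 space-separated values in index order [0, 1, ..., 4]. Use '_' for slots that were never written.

After op 1 (write(22)): arr=[22 _ _ _ _] head=0 tail=1 count=1
After op 2 (write(9)): arr=[22 9 _ _ _] head=0 tail=2 count=2
After op 3 (write(15)): arr=[22 9 15 _ _] head=0 tail=3 count=3
After op 4 (write(24)): arr=[22 9 15 24 _] head=0 tail=4 count=4
After op 5 (read()): arr=[22 9 15 24 _] head=1 tail=4 count=3
After op 6 (write(7)): arr=[22 9 15 24 7] head=1 tail=0 count=4
After op 7 (peek()): arr=[22 9 15 24 7] head=1 tail=0 count=4
After op 8 (write(2)): arr=[2 9 15 24 7] head=1 tail=1 count=5
After op 9 (read()): arr=[2 9 15 24 7] head=2 tail=1 count=4
After op 10 (write(18)): arr=[2 18 15 24 7] head=2 tail=2 count=5
After op 11 (write(10)): arr=[2 18 10 24 7] head=3 tail=3 count=5
After op 12 (write(14)): arr=[2 18 10 14 7] head=4 tail=4 count=5

Answer: 2 18 10 14 7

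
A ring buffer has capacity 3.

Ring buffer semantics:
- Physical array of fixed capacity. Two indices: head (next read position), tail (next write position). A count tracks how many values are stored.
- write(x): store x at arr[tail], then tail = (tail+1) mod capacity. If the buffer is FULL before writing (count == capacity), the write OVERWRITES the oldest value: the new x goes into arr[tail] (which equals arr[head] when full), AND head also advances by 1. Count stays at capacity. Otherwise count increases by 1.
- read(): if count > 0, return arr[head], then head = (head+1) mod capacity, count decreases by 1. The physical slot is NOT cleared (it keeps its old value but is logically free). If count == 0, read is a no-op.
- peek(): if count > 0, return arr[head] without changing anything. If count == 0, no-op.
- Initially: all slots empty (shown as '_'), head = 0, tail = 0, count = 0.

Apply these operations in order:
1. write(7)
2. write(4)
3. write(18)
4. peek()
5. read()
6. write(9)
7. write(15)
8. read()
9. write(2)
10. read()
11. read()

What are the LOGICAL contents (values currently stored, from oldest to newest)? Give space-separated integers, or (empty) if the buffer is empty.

Answer: 2

Derivation:
After op 1 (write(7)): arr=[7 _ _] head=0 tail=1 count=1
After op 2 (write(4)): arr=[7 4 _] head=0 tail=2 count=2
After op 3 (write(18)): arr=[7 4 18] head=0 tail=0 count=3
After op 4 (peek()): arr=[7 4 18] head=0 tail=0 count=3
After op 5 (read()): arr=[7 4 18] head=1 tail=0 count=2
After op 6 (write(9)): arr=[9 4 18] head=1 tail=1 count=3
After op 7 (write(15)): arr=[9 15 18] head=2 tail=2 count=3
After op 8 (read()): arr=[9 15 18] head=0 tail=2 count=2
After op 9 (write(2)): arr=[9 15 2] head=0 tail=0 count=3
After op 10 (read()): arr=[9 15 2] head=1 tail=0 count=2
After op 11 (read()): arr=[9 15 2] head=2 tail=0 count=1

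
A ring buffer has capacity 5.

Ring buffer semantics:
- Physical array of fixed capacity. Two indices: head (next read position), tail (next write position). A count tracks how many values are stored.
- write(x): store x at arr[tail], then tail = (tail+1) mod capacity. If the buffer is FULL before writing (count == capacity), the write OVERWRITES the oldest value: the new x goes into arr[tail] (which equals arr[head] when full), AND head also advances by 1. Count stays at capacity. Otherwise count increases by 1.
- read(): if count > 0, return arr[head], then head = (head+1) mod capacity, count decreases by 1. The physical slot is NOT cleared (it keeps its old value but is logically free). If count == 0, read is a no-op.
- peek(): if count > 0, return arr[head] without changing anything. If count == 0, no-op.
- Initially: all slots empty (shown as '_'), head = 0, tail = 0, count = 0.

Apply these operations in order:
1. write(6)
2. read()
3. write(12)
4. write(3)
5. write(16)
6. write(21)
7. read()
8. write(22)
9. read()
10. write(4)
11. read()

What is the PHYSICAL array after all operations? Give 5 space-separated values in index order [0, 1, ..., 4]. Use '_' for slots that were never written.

After op 1 (write(6)): arr=[6 _ _ _ _] head=0 tail=1 count=1
After op 2 (read()): arr=[6 _ _ _ _] head=1 tail=1 count=0
After op 3 (write(12)): arr=[6 12 _ _ _] head=1 tail=2 count=1
After op 4 (write(3)): arr=[6 12 3 _ _] head=1 tail=3 count=2
After op 5 (write(16)): arr=[6 12 3 16 _] head=1 tail=4 count=3
After op 6 (write(21)): arr=[6 12 3 16 21] head=1 tail=0 count=4
After op 7 (read()): arr=[6 12 3 16 21] head=2 tail=0 count=3
After op 8 (write(22)): arr=[22 12 3 16 21] head=2 tail=1 count=4
After op 9 (read()): arr=[22 12 3 16 21] head=3 tail=1 count=3
After op 10 (write(4)): arr=[22 4 3 16 21] head=3 tail=2 count=4
After op 11 (read()): arr=[22 4 3 16 21] head=4 tail=2 count=3

Answer: 22 4 3 16 21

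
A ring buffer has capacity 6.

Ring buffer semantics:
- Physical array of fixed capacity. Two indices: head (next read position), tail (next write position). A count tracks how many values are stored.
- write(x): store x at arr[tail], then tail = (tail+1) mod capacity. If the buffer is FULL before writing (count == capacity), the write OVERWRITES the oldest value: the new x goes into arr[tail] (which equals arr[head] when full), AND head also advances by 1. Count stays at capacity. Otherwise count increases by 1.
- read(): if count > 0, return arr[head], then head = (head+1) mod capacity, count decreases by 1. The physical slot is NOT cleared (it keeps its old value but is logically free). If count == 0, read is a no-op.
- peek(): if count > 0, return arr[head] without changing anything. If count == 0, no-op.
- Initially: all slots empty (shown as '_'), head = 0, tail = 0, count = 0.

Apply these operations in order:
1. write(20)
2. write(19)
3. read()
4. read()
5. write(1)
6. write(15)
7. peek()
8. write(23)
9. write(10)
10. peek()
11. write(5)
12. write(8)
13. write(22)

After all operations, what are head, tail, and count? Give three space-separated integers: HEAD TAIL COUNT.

After op 1 (write(20)): arr=[20 _ _ _ _ _] head=0 tail=1 count=1
After op 2 (write(19)): arr=[20 19 _ _ _ _] head=0 tail=2 count=2
After op 3 (read()): arr=[20 19 _ _ _ _] head=1 tail=2 count=1
After op 4 (read()): arr=[20 19 _ _ _ _] head=2 tail=2 count=0
After op 5 (write(1)): arr=[20 19 1 _ _ _] head=2 tail=3 count=1
After op 6 (write(15)): arr=[20 19 1 15 _ _] head=2 tail=4 count=2
After op 7 (peek()): arr=[20 19 1 15 _ _] head=2 tail=4 count=2
After op 8 (write(23)): arr=[20 19 1 15 23 _] head=2 tail=5 count=3
After op 9 (write(10)): arr=[20 19 1 15 23 10] head=2 tail=0 count=4
After op 10 (peek()): arr=[20 19 1 15 23 10] head=2 tail=0 count=4
After op 11 (write(5)): arr=[5 19 1 15 23 10] head=2 tail=1 count=5
After op 12 (write(8)): arr=[5 8 1 15 23 10] head=2 tail=2 count=6
After op 13 (write(22)): arr=[5 8 22 15 23 10] head=3 tail=3 count=6

Answer: 3 3 6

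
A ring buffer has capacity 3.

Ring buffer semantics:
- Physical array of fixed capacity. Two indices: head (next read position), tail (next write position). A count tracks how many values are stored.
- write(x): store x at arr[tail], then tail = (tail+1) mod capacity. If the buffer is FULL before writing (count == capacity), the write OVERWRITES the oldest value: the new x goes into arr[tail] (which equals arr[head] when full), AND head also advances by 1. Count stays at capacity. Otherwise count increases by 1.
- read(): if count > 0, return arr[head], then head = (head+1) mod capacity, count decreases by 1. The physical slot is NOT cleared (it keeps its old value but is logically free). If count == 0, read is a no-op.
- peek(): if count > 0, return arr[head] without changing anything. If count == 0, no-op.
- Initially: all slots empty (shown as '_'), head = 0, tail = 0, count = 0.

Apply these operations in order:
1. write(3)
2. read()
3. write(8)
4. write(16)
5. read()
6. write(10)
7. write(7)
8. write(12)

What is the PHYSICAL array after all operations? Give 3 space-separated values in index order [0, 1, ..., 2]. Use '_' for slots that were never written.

Answer: 10 7 12

Derivation:
After op 1 (write(3)): arr=[3 _ _] head=0 tail=1 count=1
After op 2 (read()): arr=[3 _ _] head=1 tail=1 count=0
After op 3 (write(8)): arr=[3 8 _] head=1 tail=2 count=1
After op 4 (write(16)): arr=[3 8 16] head=1 tail=0 count=2
After op 5 (read()): arr=[3 8 16] head=2 tail=0 count=1
After op 6 (write(10)): arr=[10 8 16] head=2 tail=1 count=2
After op 7 (write(7)): arr=[10 7 16] head=2 tail=2 count=3
After op 8 (write(12)): arr=[10 7 12] head=0 tail=0 count=3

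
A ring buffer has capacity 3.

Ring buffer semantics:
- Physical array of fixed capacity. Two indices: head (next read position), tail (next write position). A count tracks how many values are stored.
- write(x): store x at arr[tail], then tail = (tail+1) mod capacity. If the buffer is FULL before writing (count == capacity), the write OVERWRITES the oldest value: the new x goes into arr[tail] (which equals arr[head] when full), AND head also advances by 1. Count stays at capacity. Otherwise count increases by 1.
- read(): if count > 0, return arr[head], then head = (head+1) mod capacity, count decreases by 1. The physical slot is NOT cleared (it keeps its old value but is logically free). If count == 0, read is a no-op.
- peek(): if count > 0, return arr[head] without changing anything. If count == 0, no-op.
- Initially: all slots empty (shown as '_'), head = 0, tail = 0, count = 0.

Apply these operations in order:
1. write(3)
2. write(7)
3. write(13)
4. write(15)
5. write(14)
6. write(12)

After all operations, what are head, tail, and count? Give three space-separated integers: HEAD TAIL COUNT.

Answer: 0 0 3

Derivation:
After op 1 (write(3)): arr=[3 _ _] head=0 tail=1 count=1
After op 2 (write(7)): arr=[3 7 _] head=0 tail=2 count=2
After op 3 (write(13)): arr=[3 7 13] head=0 tail=0 count=3
After op 4 (write(15)): arr=[15 7 13] head=1 tail=1 count=3
After op 5 (write(14)): arr=[15 14 13] head=2 tail=2 count=3
After op 6 (write(12)): arr=[15 14 12] head=0 tail=0 count=3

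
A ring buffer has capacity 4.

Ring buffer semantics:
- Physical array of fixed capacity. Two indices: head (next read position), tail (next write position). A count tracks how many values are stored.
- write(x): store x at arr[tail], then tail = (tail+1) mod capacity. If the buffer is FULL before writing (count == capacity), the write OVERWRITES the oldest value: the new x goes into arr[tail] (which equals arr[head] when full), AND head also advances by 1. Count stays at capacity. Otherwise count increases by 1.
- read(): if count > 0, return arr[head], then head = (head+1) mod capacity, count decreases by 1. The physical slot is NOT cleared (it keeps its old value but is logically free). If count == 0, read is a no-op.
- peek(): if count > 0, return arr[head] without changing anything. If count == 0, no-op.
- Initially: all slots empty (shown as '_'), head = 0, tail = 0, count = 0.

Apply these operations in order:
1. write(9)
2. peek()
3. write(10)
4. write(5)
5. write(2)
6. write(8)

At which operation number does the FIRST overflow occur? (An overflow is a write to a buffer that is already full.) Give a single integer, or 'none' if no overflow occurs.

After op 1 (write(9)): arr=[9 _ _ _] head=0 tail=1 count=1
After op 2 (peek()): arr=[9 _ _ _] head=0 tail=1 count=1
After op 3 (write(10)): arr=[9 10 _ _] head=0 tail=2 count=2
After op 4 (write(5)): arr=[9 10 5 _] head=0 tail=3 count=3
After op 5 (write(2)): arr=[9 10 5 2] head=0 tail=0 count=4
After op 6 (write(8)): arr=[8 10 5 2] head=1 tail=1 count=4

Answer: 6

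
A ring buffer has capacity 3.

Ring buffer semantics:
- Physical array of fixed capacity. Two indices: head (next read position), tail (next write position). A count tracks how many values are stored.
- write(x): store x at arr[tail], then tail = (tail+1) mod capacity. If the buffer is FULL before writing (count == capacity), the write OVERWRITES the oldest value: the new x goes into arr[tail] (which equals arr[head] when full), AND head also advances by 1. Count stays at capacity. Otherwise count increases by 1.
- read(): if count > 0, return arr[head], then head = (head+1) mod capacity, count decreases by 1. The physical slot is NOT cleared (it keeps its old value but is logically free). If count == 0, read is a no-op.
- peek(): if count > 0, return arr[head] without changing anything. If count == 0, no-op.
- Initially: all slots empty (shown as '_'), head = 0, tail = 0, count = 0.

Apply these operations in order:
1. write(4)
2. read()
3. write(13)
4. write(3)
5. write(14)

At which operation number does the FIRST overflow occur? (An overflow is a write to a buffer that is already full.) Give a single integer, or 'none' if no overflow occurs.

Answer: none

Derivation:
After op 1 (write(4)): arr=[4 _ _] head=0 tail=1 count=1
After op 2 (read()): arr=[4 _ _] head=1 tail=1 count=0
After op 3 (write(13)): arr=[4 13 _] head=1 tail=2 count=1
After op 4 (write(3)): arr=[4 13 3] head=1 tail=0 count=2
After op 5 (write(14)): arr=[14 13 3] head=1 tail=1 count=3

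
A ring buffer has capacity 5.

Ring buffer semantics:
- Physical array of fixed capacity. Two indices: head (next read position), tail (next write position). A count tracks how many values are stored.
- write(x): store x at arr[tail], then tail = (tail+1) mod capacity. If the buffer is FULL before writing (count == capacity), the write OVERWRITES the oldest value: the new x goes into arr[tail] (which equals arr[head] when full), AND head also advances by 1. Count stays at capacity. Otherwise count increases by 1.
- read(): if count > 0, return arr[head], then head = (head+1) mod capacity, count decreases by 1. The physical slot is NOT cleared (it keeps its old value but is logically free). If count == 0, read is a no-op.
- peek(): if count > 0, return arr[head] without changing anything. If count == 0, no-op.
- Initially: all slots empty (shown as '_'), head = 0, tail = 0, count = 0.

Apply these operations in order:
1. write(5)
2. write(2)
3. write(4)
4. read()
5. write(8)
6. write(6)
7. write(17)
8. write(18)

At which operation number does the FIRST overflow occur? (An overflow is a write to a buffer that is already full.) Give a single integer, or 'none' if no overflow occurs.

Answer: 8

Derivation:
After op 1 (write(5)): arr=[5 _ _ _ _] head=0 tail=1 count=1
After op 2 (write(2)): arr=[5 2 _ _ _] head=0 tail=2 count=2
After op 3 (write(4)): arr=[5 2 4 _ _] head=0 tail=3 count=3
After op 4 (read()): arr=[5 2 4 _ _] head=1 tail=3 count=2
After op 5 (write(8)): arr=[5 2 4 8 _] head=1 tail=4 count=3
After op 6 (write(6)): arr=[5 2 4 8 6] head=1 tail=0 count=4
After op 7 (write(17)): arr=[17 2 4 8 6] head=1 tail=1 count=5
After op 8 (write(18)): arr=[17 18 4 8 6] head=2 tail=2 count=5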